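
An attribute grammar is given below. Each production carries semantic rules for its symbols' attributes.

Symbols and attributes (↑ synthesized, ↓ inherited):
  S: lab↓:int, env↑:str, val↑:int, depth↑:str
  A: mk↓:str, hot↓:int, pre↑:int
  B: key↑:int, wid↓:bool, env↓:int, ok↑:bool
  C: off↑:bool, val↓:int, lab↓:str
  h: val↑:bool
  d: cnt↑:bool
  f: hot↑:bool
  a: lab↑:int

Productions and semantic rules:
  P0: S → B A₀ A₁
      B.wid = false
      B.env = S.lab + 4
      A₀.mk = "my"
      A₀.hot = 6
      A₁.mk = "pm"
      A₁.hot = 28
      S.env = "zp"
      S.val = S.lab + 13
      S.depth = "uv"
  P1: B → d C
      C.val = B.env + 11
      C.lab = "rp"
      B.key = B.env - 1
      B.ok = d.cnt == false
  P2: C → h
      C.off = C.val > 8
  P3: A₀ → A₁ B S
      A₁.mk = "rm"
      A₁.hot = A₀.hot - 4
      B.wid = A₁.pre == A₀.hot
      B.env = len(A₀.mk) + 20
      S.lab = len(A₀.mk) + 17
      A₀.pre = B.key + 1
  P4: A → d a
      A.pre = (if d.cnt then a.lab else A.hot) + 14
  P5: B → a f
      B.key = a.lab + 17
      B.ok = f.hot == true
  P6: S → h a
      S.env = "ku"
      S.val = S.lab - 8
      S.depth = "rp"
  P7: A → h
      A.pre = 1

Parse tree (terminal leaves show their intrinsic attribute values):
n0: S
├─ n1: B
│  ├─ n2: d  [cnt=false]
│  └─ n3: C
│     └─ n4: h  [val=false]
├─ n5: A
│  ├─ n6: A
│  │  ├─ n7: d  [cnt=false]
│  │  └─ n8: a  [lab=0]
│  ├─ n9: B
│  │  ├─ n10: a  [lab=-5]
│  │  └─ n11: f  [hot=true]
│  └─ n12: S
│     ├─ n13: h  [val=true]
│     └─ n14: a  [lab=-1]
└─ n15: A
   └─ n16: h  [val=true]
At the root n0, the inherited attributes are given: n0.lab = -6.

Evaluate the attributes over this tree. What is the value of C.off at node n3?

true

1. n0.lab = -6  [given at root]
2. n1.wid = false  [false]
3. n1.env = -2  [S.lab + 4]
4. n2.cnt = false  [terminal]
5. n3.val = 9  [B.env + 11]
6. n3.lab = "rp"  ["rp"]
7. n4.val = false  [terminal]
8. n3.off = true  [C.val > 8]
9. n1.key = -3  [B.env - 1]
10. n1.ok = true  [d.cnt == false]
11. n5.mk = "my"  ["my"]
12. n5.hot = 6  [6]
13. n6.mk = "rm"  ["rm"]
14. n6.hot = 2  [A₀.hot - 4]
15. n7.cnt = false  [terminal]
16. n8.lab = 0  [terminal]
17. n6.pre = 16  [(if d.cnt then a.lab else A.hot) + 14]
18. n9.wid = false  [A₁.pre == A₀.hot]
19. n9.env = 22  [len(A₀.mk) + 20]
20. n10.lab = -5  [terminal]
21. n11.hot = true  [terminal]
22. n9.key = 12  [a.lab + 17]
23. n9.ok = true  [f.hot == true]
24. n12.lab = 19  [len(A₀.mk) + 17]
25. n13.val = true  [terminal]
26. n14.lab = -1  [terminal]
27. n12.env = "ku"  ["ku"]
28. n12.val = 11  [S.lab - 8]
29. n12.depth = "rp"  ["rp"]
30. n5.pre = 13  [B.key + 1]
31. n15.mk = "pm"  ["pm"]
32. n15.hot = 28  [28]
33. n16.val = true  [terminal]
34. n15.pre = 1  [1]
35. n0.env = "zp"  ["zp"]
36. n0.val = 7  [S.lab + 13]
37. n0.depth = "uv"  ["uv"]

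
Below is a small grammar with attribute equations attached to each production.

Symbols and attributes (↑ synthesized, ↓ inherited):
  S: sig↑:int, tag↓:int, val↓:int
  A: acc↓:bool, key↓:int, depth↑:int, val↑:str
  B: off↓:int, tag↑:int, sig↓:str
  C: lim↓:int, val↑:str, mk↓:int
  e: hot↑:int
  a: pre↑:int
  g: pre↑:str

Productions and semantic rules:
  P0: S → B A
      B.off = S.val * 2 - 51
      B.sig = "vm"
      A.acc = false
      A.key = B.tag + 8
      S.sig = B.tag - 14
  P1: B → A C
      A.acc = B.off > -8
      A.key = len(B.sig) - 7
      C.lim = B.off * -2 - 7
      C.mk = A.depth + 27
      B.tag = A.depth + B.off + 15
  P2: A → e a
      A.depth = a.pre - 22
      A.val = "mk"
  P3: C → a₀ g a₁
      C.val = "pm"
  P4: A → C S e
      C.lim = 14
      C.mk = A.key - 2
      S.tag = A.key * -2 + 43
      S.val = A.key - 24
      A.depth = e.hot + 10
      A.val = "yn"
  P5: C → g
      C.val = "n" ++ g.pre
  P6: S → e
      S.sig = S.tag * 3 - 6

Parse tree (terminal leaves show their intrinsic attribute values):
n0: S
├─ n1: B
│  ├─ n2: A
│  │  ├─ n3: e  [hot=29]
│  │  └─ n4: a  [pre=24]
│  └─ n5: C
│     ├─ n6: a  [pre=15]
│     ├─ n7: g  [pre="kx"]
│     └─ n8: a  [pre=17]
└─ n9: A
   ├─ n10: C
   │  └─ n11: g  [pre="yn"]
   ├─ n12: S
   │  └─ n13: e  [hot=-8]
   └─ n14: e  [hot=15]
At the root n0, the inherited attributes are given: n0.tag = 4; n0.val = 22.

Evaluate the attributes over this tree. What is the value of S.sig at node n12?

1. n0.tag = 4  [given at root]
2. n0.val = 22  [given at root]
3. n1.off = -7  [S.val * 2 - 51]
4. n1.sig = "vm"  ["vm"]
5. n2.acc = true  [B.off > -8]
6. n2.key = -5  [len(B.sig) - 7]
7. n3.hot = 29  [terminal]
8. n4.pre = 24  [terminal]
9. n2.depth = 2  [a.pre - 22]
10. n2.val = "mk"  ["mk"]
11. n5.lim = 7  [B.off * -2 - 7]
12. n5.mk = 29  [A.depth + 27]
13. n6.pre = 15  [terminal]
14. n7.pre = "kx"  [terminal]
15. n8.pre = 17  [terminal]
16. n5.val = "pm"  ["pm"]
17. n1.tag = 10  [A.depth + B.off + 15]
18. n9.acc = false  [false]
19. n9.key = 18  [B.tag + 8]
20. n10.lim = 14  [14]
21. n10.mk = 16  [A.key - 2]
22. n11.pre = "yn"  [terminal]
23. n10.val = "nyn"  ["n" ++ g.pre]
24. n12.tag = 7  [A.key * -2 + 43]
25. n12.val = -6  [A.key - 24]
26. n13.hot = -8  [terminal]
27. n12.sig = 15  [S.tag * 3 - 6]
28. n14.hot = 15  [terminal]
29. n9.depth = 25  [e.hot + 10]
30. n9.val = "yn"  ["yn"]
31. n0.sig = -4  [B.tag - 14]

15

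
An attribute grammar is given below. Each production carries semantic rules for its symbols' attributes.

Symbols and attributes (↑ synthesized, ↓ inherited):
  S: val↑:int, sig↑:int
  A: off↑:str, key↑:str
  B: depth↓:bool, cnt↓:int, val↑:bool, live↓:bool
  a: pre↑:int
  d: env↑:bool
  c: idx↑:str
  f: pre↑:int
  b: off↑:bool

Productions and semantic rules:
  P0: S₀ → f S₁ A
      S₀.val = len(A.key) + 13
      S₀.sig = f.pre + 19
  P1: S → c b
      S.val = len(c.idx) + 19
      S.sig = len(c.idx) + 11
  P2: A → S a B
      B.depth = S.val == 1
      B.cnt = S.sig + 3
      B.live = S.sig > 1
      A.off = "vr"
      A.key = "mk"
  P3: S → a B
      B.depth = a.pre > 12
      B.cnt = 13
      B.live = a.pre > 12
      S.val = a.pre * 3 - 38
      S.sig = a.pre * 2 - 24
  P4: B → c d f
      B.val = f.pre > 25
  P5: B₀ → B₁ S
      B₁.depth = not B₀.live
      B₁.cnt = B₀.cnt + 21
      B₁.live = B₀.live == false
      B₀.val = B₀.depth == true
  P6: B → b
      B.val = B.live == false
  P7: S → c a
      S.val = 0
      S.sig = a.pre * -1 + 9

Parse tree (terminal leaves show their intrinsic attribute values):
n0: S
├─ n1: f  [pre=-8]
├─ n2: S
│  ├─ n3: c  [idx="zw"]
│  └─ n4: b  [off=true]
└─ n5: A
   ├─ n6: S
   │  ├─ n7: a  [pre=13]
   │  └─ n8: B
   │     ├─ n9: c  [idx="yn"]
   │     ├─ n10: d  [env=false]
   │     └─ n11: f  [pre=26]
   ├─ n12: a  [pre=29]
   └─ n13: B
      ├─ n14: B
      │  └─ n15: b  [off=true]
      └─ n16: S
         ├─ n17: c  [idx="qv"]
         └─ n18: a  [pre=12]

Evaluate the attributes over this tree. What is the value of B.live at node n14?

1. n1.pre = -8  [terminal]
2. n3.idx = "zw"  [terminal]
3. n4.off = true  [terminal]
4. n2.val = 21  [len(c.idx) + 19]
5. n2.sig = 13  [len(c.idx) + 11]
6. n7.pre = 13  [terminal]
7. n8.depth = true  [a.pre > 12]
8. n8.cnt = 13  [13]
9. n8.live = true  [a.pre > 12]
10. n9.idx = "yn"  [terminal]
11. n10.env = false  [terminal]
12. n11.pre = 26  [terminal]
13. n8.val = true  [f.pre > 25]
14. n6.val = 1  [a.pre * 3 - 38]
15. n6.sig = 2  [a.pre * 2 - 24]
16. n12.pre = 29  [terminal]
17. n13.depth = true  [S.val == 1]
18. n13.cnt = 5  [S.sig + 3]
19. n13.live = true  [S.sig > 1]
20. n14.depth = false  [not B₀.live]
21. n14.cnt = 26  [B₀.cnt + 21]
22. n14.live = false  [B₀.live == false]
23. n15.off = true  [terminal]
24. n14.val = true  [B.live == false]
25. n17.idx = "qv"  [terminal]
26. n18.pre = 12  [terminal]
27. n16.val = 0  [0]
28. n16.sig = -3  [a.pre * -1 + 9]
29. n13.val = true  [B₀.depth == true]
30. n5.off = "vr"  ["vr"]
31. n5.key = "mk"  ["mk"]
32. n0.val = 15  [len(A.key) + 13]
33. n0.sig = 11  [f.pre + 19]

false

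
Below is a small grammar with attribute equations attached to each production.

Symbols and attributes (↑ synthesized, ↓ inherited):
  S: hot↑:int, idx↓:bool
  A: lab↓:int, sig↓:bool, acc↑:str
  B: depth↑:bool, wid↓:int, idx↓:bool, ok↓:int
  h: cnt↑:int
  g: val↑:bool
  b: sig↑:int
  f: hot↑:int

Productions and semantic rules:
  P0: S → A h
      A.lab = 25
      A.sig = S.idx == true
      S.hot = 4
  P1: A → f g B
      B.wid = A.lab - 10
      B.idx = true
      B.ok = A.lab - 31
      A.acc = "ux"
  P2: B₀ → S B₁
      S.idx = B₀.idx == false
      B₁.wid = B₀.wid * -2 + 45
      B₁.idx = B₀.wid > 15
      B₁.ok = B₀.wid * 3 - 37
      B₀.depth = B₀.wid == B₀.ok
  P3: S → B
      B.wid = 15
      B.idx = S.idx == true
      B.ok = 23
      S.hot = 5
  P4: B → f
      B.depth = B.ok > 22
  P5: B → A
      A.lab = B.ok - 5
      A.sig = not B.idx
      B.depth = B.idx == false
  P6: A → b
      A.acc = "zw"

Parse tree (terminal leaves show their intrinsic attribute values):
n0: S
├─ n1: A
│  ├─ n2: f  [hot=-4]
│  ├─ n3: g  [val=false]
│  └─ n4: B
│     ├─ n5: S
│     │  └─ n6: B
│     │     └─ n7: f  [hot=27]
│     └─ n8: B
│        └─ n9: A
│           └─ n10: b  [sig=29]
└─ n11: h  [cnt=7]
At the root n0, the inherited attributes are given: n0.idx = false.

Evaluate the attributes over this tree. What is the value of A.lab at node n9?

1. n0.idx = false  [given at root]
2. n1.lab = 25  [25]
3. n1.sig = false  [S.idx == true]
4. n2.hot = -4  [terminal]
5. n3.val = false  [terminal]
6. n4.wid = 15  [A.lab - 10]
7. n4.idx = true  [true]
8. n4.ok = -6  [A.lab - 31]
9. n5.idx = false  [B₀.idx == false]
10. n6.wid = 15  [15]
11. n6.idx = false  [S.idx == true]
12. n6.ok = 23  [23]
13. n7.hot = 27  [terminal]
14. n6.depth = true  [B.ok > 22]
15. n5.hot = 5  [5]
16. n8.wid = 15  [B₀.wid * -2 + 45]
17. n8.idx = false  [B₀.wid > 15]
18. n8.ok = 8  [B₀.wid * 3 - 37]
19. n9.lab = 3  [B.ok - 5]
20. n9.sig = true  [not B.idx]
21. n10.sig = 29  [terminal]
22. n9.acc = "zw"  ["zw"]
23. n8.depth = true  [B.idx == false]
24. n4.depth = false  [B₀.wid == B₀.ok]
25. n1.acc = "ux"  ["ux"]
26. n11.cnt = 7  [terminal]
27. n0.hot = 4  [4]

3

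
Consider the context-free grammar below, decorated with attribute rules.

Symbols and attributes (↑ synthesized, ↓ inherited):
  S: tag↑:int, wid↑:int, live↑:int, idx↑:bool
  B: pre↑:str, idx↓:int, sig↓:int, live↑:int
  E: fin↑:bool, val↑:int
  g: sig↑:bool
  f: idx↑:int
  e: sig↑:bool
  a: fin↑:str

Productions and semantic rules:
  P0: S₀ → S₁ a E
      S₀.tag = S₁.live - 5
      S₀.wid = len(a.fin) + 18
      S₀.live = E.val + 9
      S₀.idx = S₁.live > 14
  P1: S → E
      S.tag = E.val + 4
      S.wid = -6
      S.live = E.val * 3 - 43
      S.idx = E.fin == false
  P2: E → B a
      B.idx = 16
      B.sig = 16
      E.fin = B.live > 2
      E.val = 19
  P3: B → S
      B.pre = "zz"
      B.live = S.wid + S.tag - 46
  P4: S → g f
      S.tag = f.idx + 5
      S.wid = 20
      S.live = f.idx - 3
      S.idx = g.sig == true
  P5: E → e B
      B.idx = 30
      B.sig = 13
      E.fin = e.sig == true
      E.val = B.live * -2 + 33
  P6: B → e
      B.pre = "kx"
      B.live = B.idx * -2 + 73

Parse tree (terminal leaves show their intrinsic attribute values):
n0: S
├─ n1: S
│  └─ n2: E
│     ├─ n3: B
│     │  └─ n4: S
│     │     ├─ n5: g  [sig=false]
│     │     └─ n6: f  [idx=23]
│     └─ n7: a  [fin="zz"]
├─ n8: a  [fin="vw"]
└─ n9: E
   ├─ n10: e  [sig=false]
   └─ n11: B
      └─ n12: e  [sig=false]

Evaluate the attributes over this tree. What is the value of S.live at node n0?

1. n3.idx = 16  [16]
2. n3.sig = 16  [16]
3. n5.sig = false  [terminal]
4. n6.idx = 23  [terminal]
5. n4.tag = 28  [f.idx + 5]
6. n4.wid = 20  [20]
7. n4.live = 20  [f.idx - 3]
8. n4.idx = false  [g.sig == true]
9. n3.pre = "zz"  ["zz"]
10. n3.live = 2  [S.wid + S.tag - 46]
11. n7.fin = "zz"  [terminal]
12. n2.fin = false  [B.live > 2]
13. n2.val = 19  [19]
14. n1.tag = 23  [E.val + 4]
15. n1.wid = -6  [-6]
16. n1.live = 14  [E.val * 3 - 43]
17. n1.idx = true  [E.fin == false]
18. n8.fin = "vw"  [terminal]
19. n10.sig = false  [terminal]
20. n11.idx = 30  [30]
21. n11.sig = 13  [13]
22. n12.sig = false  [terminal]
23. n11.pre = "kx"  ["kx"]
24. n11.live = 13  [B.idx * -2 + 73]
25. n9.fin = false  [e.sig == true]
26. n9.val = 7  [B.live * -2 + 33]
27. n0.tag = 9  [S₁.live - 5]
28. n0.wid = 20  [len(a.fin) + 18]
29. n0.live = 16  [E.val + 9]
30. n0.idx = false  [S₁.live > 14]

16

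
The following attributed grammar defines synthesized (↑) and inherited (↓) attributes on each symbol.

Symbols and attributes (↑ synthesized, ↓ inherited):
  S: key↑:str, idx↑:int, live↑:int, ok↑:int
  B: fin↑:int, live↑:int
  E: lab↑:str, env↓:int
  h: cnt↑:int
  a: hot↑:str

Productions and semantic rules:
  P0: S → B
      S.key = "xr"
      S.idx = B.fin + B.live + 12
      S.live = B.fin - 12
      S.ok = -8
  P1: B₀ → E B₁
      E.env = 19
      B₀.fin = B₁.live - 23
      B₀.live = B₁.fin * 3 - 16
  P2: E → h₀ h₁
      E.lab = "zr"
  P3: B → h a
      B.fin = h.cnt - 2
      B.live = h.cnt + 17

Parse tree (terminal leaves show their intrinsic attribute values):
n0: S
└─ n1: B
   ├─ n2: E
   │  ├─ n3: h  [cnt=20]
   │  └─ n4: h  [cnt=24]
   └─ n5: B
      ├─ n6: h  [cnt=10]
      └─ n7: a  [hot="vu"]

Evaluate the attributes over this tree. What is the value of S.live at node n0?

-8

1. n2.env = 19  [19]
2. n3.cnt = 20  [terminal]
3. n4.cnt = 24  [terminal]
4. n2.lab = "zr"  ["zr"]
5. n6.cnt = 10  [terminal]
6. n7.hot = "vu"  [terminal]
7. n5.fin = 8  [h.cnt - 2]
8. n5.live = 27  [h.cnt + 17]
9. n1.fin = 4  [B₁.live - 23]
10. n1.live = 8  [B₁.fin * 3 - 16]
11. n0.key = "xr"  ["xr"]
12. n0.idx = 24  [B.fin + B.live + 12]
13. n0.live = -8  [B.fin - 12]
14. n0.ok = -8  [-8]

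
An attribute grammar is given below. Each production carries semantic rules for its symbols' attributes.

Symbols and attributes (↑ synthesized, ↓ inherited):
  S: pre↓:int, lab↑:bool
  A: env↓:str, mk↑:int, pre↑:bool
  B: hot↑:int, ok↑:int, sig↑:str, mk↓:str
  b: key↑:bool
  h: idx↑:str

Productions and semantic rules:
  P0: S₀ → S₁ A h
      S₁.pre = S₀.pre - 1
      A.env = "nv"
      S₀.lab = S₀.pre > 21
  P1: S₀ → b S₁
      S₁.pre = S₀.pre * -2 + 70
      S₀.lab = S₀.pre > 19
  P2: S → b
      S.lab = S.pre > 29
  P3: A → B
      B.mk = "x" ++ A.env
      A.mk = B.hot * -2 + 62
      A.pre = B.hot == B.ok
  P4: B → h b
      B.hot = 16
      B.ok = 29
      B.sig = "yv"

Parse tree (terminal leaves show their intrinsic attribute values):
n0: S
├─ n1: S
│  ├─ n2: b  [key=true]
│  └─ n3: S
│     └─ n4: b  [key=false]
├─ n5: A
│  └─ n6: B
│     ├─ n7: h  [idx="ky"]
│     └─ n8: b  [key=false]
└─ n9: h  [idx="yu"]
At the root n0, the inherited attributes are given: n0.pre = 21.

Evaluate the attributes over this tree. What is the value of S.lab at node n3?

true

1. n0.pre = 21  [given at root]
2. n1.pre = 20  [S₀.pre - 1]
3. n2.key = true  [terminal]
4. n3.pre = 30  [S₀.pre * -2 + 70]
5. n4.key = false  [terminal]
6. n3.lab = true  [S.pre > 29]
7. n1.lab = true  [S₀.pre > 19]
8. n5.env = "nv"  ["nv"]
9. n6.mk = "xnv"  ["x" ++ A.env]
10. n7.idx = "ky"  [terminal]
11. n8.key = false  [terminal]
12. n6.hot = 16  [16]
13. n6.ok = 29  [29]
14. n6.sig = "yv"  ["yv"]
15. n5.mk = 30  [B.hot * -2 + 62]
16. n5.pre = false  [B.hot == B.ok]
17. n9.idx = "yu"  [terminal]
18. n0.lab = false  [S₀.pre > 21]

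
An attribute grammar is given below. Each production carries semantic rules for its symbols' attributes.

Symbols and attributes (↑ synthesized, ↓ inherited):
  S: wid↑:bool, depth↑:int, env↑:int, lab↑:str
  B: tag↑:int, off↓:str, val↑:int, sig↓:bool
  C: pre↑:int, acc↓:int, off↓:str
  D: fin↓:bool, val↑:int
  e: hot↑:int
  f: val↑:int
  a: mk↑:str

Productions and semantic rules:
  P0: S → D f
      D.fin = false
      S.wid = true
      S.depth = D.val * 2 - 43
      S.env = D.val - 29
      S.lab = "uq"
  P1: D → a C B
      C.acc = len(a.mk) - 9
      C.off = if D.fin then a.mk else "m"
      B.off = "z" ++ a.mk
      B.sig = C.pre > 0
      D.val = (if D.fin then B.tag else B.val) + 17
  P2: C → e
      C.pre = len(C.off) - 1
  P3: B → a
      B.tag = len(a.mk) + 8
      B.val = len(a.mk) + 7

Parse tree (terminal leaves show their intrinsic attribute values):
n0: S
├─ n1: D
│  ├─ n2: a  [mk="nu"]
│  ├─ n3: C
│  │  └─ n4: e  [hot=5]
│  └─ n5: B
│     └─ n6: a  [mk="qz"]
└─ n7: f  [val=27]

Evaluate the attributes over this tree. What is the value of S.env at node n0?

-3

1. n1.fin = false  [false]
2. n2.mk = "nu"  [terminal]
3. n3.acc = -7  [len(a.mk) - 9]
4. n3.off = "m"  [if D.fin then a.mk else "m"]
5. n4.hot = 5  [terminal]
6. n3.pre = 0  [len(C.off) - 1]
7. n5.off = "znu"  ["z" ++ a.mk]
8. n5.sig = false  [C.pre > 0]
9. n6.mk = "qz"  [terminal]
10. n5.tag = 10  [len(a.mk) + 8]
11. n5.val = 9  [len(a.mk) + 7]
12. n1.val = 26  [(if D.fin then B.tag else B.val) + 17]
13. n7.val = 27  [terminal]
14. n0.wid = true  [true]
15. n0.depth = 9  [D.val * 2 - 43]
16. n0.env = -3  [D.val - 29]
17. n0.lab = "uq"  ["uq"]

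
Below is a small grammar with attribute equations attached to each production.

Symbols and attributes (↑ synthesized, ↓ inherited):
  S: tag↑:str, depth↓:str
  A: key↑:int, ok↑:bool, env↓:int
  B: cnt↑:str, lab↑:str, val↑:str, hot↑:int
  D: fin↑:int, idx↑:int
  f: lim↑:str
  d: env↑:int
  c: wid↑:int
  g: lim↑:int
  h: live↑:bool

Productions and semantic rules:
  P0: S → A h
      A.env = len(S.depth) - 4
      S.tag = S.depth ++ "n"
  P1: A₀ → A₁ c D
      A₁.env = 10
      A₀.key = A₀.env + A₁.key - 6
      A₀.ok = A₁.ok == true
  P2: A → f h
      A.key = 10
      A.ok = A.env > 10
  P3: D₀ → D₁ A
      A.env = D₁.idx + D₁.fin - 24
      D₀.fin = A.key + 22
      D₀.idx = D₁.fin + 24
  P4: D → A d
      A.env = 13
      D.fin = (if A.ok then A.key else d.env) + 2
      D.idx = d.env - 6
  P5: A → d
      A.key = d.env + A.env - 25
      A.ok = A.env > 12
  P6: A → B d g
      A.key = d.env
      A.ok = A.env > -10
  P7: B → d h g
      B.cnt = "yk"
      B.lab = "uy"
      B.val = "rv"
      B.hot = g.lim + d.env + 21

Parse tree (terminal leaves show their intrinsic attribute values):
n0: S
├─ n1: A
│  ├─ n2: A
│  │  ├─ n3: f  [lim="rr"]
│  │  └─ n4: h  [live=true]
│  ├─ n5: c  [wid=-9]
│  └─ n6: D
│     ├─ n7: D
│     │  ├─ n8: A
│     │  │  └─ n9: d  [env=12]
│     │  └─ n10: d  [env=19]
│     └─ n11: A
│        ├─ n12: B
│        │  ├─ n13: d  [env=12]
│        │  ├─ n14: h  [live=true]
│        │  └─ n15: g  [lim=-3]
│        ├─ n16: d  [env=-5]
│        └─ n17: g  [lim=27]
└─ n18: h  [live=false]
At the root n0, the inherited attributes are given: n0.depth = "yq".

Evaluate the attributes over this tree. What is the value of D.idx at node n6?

1. n0.depth = "yq"  [given at root]
2. n1.env = -2  [len(S.depth) - 4]
3. n2.env = 10  [10]
4. n3.lim = "rr"  [terminal]
5. n4.live = true  [terminal]
6. n2.key = 10  [10]
7. n2.ok = false  [A.env > 10]
8. n5.wid = -9  [terminal]
9. n8.env = 13  [13]
10. n9.env = 12  [terminal]
11. n8.key = 0  [d.env + A.env - 25]
12. n8.ok = true  [A.env > 12]
13. n10.env = 19  [terminal]
14. n7.fin = 2  [(if A.ok then A.key else d.env) + 2]
15. n7.idx = 13  [d.env - 6]
16. n11.env = -9  [D₁.idx + D₁.fin - 24]
17. n13.env = 12  [terminal]
18. n14.live = true  [terminal]
19. n15.lim = -3  [terminal]
20. n12.cnt = "yk"  ["yk"]
21. n12.lab = "uy"  ["uy"]
22. n12.val = "rv"  ["rv"]
23. n12.hot = 30  [g.lim + d.env + 21]
24. n16.env = -5  [terminal]
25. n17.lim = 27  [terminal]
26. n11.key = -5  [d.env]
27. n11.ok = true  [A.env > -10]
28. n6.fin = 17  [A.key + 22]
29. n6.idx = 26  [D₁.fin + 24]
30. n1.key = 2  [A₀.env + A₁.key - 6]
31. n1.ok = false  [A₁.ok == true]
32. n18.live = false  [terminal]
33. n0.tag = "yqn"  [S.depth ++ "n"]

26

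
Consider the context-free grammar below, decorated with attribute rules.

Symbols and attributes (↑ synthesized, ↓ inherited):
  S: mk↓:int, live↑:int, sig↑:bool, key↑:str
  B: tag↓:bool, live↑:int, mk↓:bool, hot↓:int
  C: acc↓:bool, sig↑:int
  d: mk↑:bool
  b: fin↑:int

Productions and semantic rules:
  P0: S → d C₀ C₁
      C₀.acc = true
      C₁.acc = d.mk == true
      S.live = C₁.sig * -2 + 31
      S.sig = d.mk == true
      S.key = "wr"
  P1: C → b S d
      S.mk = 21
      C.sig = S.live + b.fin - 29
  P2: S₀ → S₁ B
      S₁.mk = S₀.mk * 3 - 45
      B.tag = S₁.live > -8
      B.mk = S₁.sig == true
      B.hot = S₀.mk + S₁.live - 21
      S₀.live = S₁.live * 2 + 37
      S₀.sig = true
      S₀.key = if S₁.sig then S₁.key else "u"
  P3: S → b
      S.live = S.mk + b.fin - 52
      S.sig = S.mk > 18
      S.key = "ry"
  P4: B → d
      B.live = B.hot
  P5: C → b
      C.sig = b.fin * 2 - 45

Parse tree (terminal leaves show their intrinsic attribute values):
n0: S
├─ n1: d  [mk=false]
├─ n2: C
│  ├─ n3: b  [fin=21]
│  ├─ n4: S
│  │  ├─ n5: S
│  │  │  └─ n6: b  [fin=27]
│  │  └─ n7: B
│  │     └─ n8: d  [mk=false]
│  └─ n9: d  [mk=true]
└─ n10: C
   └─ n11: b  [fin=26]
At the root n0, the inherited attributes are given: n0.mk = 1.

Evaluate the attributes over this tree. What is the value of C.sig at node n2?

15

1. n0.mk = 1  [given at root]
2. n1.mk = false  [terminal]
3. n2.acc = true  [true]
4. n3.fin = 21  [terminal]
5. n4.mk = 21  [21]
6. n5.mk = 18  [S₀.mk * 3 - 45]
7. n6.fin = 27  [terminal]
8. n5.live = -7  [S.mk + b.fin - 52]
9. n5.sig = false  [S.mk > 18]
10. n5.key = "ry"  ["ry"]
11. n7.tag = true  [S₁.live > -8]
12. n7.mk = false  [S₁.sig == true]
13. n7.hot = -7  [S₀.mk + S₁.live - 21]
14. n8.mk = false  [terminal]
15. n7.live = -7  [B.hot]
16. n4.live = 23  [S₁.live * 2 + 37]
17. n4.sig = true  [true]
18. n4.key = "u"  [if S₁.sig then S₁.key else "u"]
19. n9.mk = true  [terminal]
20. n2.sig = 15  [S.live + b.fin - 29]
21. n10.acc = false  [d.mk == true]
22. n11.fin = 26  [terminal]
23. n10.sig = 7  [b.fin * 2 - 45]
24. n0.live = 17  [C₁.sig * -2 + 31]
25. n0.sig = false  [d.mk == true]
26. n0.key = "wr"  ["wr"]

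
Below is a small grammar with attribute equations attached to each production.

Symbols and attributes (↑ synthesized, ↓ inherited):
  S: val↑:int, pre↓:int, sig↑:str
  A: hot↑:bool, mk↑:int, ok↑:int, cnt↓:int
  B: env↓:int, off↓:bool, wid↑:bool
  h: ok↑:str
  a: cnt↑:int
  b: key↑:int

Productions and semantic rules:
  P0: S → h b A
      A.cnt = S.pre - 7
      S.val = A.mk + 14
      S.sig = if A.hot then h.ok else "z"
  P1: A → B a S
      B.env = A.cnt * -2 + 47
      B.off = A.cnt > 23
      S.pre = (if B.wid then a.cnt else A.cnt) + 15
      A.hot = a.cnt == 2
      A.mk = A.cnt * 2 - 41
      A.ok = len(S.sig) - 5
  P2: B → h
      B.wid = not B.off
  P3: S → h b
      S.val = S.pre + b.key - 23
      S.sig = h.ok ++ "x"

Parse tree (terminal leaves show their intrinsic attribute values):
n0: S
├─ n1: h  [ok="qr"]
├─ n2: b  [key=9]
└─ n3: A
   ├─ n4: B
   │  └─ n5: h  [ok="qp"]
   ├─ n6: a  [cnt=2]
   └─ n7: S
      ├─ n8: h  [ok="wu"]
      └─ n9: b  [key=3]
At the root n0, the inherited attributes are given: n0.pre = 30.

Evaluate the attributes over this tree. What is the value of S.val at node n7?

1. n0.pre = 30  [given at root]
2. n1.ok = "qr"  [terminal]
3. n2.key = 9  [terminal]
4. n3.cnt = 23  [S.pre - 7]
5. n4.env = 1  [A.cnt * -2 + 47]
6. n4.off = false  [A.cnt > 23]
7. n5.ok = "qp"  [terminal]
8. n4.wid = true  [not B.off]
9. n6.cnt = 2  [terminal]
10. n7.pre = 17  [(if B.wid then a.cnt else A.cnt) + 15]
11. n8.ok = "wu"  [terminal]
12. n9.key = 3  [terminal]
13. n7.val = -3  [S.pre + b.key - 23]
14. n7.sig = "wux"  [h.ok ++ "x"]
15. n3.hot = true  [a.cnt == 2]
16. n3.mk = 5  [A.cnt * 2 - 41]
17. n3.ok = -2  [len(S.sig) - 5]
18. n0.val = 19  [A.mk + 14]
19. n0.sig = "qr"  [if A.hot then h.ok else "z"]

-3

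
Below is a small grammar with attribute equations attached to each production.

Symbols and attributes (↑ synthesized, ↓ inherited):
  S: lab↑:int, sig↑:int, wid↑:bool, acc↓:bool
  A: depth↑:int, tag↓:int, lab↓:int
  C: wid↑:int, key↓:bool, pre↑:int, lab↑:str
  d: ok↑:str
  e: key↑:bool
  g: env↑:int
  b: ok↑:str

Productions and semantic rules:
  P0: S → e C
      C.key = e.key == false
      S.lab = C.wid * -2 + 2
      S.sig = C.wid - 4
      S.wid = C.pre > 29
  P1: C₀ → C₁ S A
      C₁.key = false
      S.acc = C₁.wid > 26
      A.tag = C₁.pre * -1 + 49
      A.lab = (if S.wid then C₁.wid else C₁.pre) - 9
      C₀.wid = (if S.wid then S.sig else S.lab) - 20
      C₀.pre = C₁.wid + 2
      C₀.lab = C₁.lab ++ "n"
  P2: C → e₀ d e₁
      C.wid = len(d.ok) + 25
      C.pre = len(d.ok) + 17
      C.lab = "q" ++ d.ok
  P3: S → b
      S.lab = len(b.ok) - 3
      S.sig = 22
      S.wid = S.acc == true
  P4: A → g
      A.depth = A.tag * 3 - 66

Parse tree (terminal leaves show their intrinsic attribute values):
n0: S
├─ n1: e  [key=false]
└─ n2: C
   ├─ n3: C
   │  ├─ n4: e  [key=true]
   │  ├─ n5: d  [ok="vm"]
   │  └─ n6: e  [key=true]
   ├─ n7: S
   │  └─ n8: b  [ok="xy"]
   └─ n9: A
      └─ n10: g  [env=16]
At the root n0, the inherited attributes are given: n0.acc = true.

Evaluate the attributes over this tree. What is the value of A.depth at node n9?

24

1. n0.acc = true  [given at root]
2. n1.key = false  [terminal]
3. n2.key = true  [e.key == false]
4. n3.key = false  [false]
5. n4.key = true  [terminal]
6. n5.ok = "vm"  [terminal]
7. n6.key = true  [terminal]
8. n3.wid = 27  [len(d.ok) + 25]
9. n3.pre = 19  [len(d.ok) + 17]
10. n3.lab = "qvm"  ["q" ++ d.ok]
11. n7.acc = true  [C₁.wid > 26]
12. n8.ok = "xy"  [terminal]
13. n7.lab = -1  [len(b.ok) - 3]
14. n7.sig = 22  [22]
15. n7.wid = true  [S.acc == true]
16. n9.tag = 30  [C₁.pre * -1 + 49]
17. n9.lab = 18  [(if S.wid then C₁.wid else C₁.pre) - 9]
18. n10.env = 16  [terminal]
19. n9.depth = 24  [A.tag * 3 - 66]
20. n2.wid = 2  [(if S.wid then S.sig else S.lab) - 20]
21. n2.pre = 29  [C₁.wid + 2]
22. n2.lab = "qvmn"  [C₁.lab ++ "n"]
23. n0.lab = -2  [C.wid * -2 + 2]
24. n0.sig = -2  [C.wid - 4]
25. n0.wid = false  [C.pre > 29]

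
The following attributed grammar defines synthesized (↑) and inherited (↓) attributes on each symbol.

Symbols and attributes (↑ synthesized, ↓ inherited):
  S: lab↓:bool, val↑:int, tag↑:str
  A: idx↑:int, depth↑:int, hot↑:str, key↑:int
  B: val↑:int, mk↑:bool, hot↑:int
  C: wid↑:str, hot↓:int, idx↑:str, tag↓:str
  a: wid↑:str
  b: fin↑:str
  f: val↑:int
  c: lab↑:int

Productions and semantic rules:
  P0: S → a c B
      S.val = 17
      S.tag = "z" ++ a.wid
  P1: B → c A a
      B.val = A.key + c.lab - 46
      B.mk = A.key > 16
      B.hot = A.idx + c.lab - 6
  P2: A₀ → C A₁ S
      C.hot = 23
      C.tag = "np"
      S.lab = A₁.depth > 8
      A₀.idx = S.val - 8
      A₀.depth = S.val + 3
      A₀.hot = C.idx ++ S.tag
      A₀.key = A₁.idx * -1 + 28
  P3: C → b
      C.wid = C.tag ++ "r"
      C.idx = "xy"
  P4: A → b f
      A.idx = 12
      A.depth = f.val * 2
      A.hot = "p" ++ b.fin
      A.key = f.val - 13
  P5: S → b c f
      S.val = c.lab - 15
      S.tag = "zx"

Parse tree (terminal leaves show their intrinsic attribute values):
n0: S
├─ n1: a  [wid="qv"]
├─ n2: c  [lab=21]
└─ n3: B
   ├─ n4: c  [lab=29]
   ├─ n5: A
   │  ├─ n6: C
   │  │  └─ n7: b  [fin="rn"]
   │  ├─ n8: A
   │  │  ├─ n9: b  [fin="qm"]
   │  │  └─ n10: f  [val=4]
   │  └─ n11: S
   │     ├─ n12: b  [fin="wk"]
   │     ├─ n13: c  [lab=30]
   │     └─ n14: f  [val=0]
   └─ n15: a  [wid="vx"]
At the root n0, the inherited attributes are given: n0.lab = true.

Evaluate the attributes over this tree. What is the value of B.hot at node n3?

1. n0.lab = true  [given at root]
2. n1.wid = "qv"  [terminal]
3. n2.lab = 21  [terminal]
4. n4.lab = 29  [terminal]
5. n6.hot = 23  [23]
6. n6.tag = "np"  ["np"]
7. n7.fin = "rn"  [terminal]
8. n6.wid = "npr"  [C.tag ++ "r"]
9. n6.idx = "xy"  ["xy"]
10. n9.fin = "qm"  [terminal]
11. n10.val = 4  [terminal]
12. n8.idx = 12  [12]
13. n8.depth = 8  [f.val * 2]
14. n8.hot = "pqm"  ["p" ++ b.fin]
15. n8.key = -9  [f.val - 13]
16. n11.lab = false  [A₁.depth > 8]
17. n12.fin = "wk"  [terminal]
18. n13.lab = 30  [terminal]
19. n14.val = 0  [terminal]
20. n11.val = 15  [c.lab - 15]
21. n11.tag = "zx"  ["zx"]
22. n5.idx = 7  [S.val - 8]
23. n5.depth = 18  [S.val + 3]
24. n5.hot = "xyzx"  [C.idx ++ S.tag]
25. n5.key = 16  [A₁.idx * -1 + 28]
26. n15.wid = "vx"  [terminal]
27. n3.val = -1  [A.key + c.lab - 46]
28. n3.mk = false  [A.key > 16]
29. n3.hot = 30  [A.idx + c.lab - 6]
30. n0.val = 17  [17]
31. n0.tag = "zqv"  ["z" ++ a.wid]

30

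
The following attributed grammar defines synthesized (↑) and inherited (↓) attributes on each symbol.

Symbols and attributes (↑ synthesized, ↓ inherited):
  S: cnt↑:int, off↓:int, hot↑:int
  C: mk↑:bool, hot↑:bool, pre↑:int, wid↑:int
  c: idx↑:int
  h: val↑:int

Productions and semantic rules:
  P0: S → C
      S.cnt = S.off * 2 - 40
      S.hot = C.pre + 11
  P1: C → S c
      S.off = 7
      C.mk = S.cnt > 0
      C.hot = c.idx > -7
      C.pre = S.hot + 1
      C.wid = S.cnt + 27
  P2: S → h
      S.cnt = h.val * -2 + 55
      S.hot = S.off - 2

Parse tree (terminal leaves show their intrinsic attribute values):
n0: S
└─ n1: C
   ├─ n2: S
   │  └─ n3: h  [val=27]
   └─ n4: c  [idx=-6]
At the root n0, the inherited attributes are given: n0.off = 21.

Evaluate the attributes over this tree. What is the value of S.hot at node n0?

1. n0.off = 21  [given at root]
2. n2.off = 7  [7]
3. n3.val = 27  [terminal]
4. n2.cnt = 1  [h.val * -2 + 55]
5. n2.hot = 5  [S.off - 2]
6. n4.idx = -6  [terminal]
7. n1.mk = true  [S.cnt > 0]
8. n1.hot = true  [c.idx > -7]
9. n1.pre = 6  [S.hot + 1]
10. n1.wid = 28  [S.cnt + 27]
11. n0.cnt = 2  [S.off * 2 - 40]
12. n0.hot = 17  [C.pre + 11]

17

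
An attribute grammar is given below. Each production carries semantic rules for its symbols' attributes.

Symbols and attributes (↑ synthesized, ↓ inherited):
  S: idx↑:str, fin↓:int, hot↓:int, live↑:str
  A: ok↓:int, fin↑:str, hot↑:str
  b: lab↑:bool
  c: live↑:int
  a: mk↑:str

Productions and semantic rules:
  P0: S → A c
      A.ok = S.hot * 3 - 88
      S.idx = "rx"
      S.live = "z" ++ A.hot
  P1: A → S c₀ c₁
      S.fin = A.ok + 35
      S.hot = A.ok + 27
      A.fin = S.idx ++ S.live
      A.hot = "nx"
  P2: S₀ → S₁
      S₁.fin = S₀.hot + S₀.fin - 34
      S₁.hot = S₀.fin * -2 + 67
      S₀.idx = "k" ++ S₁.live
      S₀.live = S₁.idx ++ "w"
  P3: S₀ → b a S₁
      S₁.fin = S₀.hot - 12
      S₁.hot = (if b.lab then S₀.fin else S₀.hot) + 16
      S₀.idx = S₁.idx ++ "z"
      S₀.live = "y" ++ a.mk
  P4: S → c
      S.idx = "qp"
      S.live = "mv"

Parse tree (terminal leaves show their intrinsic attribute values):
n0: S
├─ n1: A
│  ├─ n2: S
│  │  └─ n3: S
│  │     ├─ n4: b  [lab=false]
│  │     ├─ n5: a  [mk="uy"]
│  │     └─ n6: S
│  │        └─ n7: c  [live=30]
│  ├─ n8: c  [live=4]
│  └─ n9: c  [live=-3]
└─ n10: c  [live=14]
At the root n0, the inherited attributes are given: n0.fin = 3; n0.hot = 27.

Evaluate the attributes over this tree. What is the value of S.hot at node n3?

1. n0.fin = 3  [given at root]
2. n0.hot = 27  [given at root]
3. n1.ok = -7  [S.hot * 3 - 88]
4. n2.fin = 28  [A.ok + 35]
5. n2.hot = 20  [A.ok + 27]
6. n3.fin = 14  [S₀.hot + S₀.fin - 34]
7. n3.hot = 11  [S₀.fin * -2 + 67]
8. n4.lab = false  [terminal]
9. n5.mk = "uy"  [terminal]
10. n6.fin = -1  [S₀.hot - 12]
11. n6.hot = 27  [(if b.lab then S₀.fin else S₀.hot) + 16]
12. n7.live = 30  [terminal]
13. n6.idx = "qp"  ["qp"]
14. n6.live = "mv"  ["mv"]
15. n3.idx = "qpz"  [S₁.idx ++ "z"]
16. n3.live = "yuy"  ["y" ++ a.mk]
17. n2.idx = "kyuy"  ["k" ++ S₁.live]
18. n2.live = "qpzw"  [S₁.idx ++ "w"]
19. n8.live = 4  [terminal]
20. n9.live = -3  [terminal]
21. n1.fin = "kyuyqpzw"  [S.idx ++ S.live]
22. n1.hot = "nx"  ["nx"]
23. n10.live = 14  [terminal]
24. n0.idx = "rx"  ["rx"]
25. n0.live = "znx"  ["z" ++ A.hot]

11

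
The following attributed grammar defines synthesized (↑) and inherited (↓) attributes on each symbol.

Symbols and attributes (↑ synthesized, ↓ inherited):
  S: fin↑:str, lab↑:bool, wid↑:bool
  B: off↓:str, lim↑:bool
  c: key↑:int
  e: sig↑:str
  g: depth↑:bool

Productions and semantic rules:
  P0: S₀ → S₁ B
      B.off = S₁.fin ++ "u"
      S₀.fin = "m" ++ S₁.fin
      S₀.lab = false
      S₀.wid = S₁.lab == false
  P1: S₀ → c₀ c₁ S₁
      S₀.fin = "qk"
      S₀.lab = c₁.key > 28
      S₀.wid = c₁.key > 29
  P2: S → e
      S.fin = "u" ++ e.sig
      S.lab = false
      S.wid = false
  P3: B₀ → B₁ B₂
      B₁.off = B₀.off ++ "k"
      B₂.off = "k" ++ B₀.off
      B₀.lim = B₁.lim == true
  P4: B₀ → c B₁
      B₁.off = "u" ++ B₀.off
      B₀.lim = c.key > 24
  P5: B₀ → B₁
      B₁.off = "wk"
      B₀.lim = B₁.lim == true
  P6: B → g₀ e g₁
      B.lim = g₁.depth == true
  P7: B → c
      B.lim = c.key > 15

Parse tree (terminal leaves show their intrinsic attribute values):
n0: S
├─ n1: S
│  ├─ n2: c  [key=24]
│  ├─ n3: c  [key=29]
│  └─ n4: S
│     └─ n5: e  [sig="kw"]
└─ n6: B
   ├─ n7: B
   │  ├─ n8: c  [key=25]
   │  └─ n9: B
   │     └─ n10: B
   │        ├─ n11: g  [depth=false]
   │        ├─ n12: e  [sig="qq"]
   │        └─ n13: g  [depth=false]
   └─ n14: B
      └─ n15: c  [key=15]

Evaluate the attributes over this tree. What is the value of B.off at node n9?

1. n2.key = 24  [terminal]
2. n3.key = 29  [terminal]
3. n5.sig = "kw"  [terminal]
4. n4.fin = "ukw"  ["u" ++ e.sig]
5. n4.lab = false  [false]
6. n4.wid = false  [false]
7. n1.fin = "qk"  ["qk"]
8. n1.lab = true  [c₁.key > 28]
9. n1.wid = false  [c₁.key > 29]
10. n6.off = "qku"  [S₁.fin ++ "u"]
11. n7.off = "qkuk"  [B₀.off ++ "k"]
12. n8.key = 25  [terminal]
13. n9.off = "uqkuk"  ["u" ++ B₀.off]
14. n10.off = "wk"  ["wk"]
15. n11.depth = false  [terminal]
16. n12.sig = "qq"  [terminal]
17. n13.depth = false  [terminal]
18. n10.lim = false  [g₁.depth == true]
19. n9.lim = false  [B₁.lim == true]
20. n7.lim = true  [c.key > 24]
21. n14.off = "kqku"  ["k" ++ B₀.off]
22. n15.key = 15  [terminal]
23. n14.lim = false  [c.key > 15]
24. n6.lim = true  [B₁.lim == true]
25. n0.fin = "mqk"  ["m" ++ S₁.fin]
26. n0.lab = false  [false]
27. n0.wid = false  [S₁.lab == false]

"uqkuk"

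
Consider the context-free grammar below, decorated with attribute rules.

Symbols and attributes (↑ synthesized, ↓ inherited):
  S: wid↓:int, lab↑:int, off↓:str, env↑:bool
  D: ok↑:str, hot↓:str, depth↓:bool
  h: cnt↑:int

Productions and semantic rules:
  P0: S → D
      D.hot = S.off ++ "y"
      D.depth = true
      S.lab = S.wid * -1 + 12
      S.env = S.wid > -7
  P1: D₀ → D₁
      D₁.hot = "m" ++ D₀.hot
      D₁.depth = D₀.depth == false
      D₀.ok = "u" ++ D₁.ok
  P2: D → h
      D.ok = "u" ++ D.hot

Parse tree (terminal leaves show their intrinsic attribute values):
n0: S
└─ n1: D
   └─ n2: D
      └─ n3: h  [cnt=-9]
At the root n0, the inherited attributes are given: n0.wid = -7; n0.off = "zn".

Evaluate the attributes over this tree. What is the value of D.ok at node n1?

"uumzny"

1. n0.wid = -7  [given at root]
2. n0.off = "zn"  [given at root]
3. n1.hot = "zny"  [S.off ++ "y"]
4. n1.depth = true  [true]
5. n2.hot = "mzny"  ["m" ++ D₀.hot]
6. n2.depth = false  [D₀.depth == false]
7. n3.cnt = -9  [terminal]
8. n2.ok = "umzny"  ["u" ++ D.hot]
9. n1.ok = "uumzny"  ["u" ++ D₁.ok]
10. n0.lab = 19  [S.wid * -1 + 12]
11. n0.env = false  [S.wid > -7]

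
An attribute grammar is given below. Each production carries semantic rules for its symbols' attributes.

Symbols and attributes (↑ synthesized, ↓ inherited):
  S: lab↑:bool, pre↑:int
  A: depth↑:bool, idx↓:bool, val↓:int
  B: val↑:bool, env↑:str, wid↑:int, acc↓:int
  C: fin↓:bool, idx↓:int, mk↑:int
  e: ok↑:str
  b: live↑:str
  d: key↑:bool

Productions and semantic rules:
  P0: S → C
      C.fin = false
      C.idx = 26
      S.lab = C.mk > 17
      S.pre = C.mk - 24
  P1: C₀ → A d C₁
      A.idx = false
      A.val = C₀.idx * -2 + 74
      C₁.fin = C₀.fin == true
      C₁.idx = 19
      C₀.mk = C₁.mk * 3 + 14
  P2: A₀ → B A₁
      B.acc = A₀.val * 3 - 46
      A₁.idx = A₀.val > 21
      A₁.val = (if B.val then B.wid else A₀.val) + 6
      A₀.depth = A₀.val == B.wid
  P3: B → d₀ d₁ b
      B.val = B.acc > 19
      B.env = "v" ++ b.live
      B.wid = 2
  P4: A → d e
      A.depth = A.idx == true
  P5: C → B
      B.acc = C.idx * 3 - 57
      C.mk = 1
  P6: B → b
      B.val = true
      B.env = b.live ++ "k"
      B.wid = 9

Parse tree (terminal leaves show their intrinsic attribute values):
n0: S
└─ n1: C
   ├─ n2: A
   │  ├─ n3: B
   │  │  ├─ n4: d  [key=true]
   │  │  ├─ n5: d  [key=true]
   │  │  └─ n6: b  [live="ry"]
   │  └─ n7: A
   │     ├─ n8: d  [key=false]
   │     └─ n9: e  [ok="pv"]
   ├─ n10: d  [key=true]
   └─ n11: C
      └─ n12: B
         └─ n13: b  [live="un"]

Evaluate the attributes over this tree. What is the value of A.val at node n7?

8

1. n1.fin = false  [false]
2. n1.idx = 26  [26]
3. n2.idx = false  [false]
4. n2.val = 22  [C₀.idx * -2 + 74]
5. n3.acc = 20  [A₀.val * 3 - 46]
6. n4.key = true  [terminal]
7. n5.key = true  [terminal]
8. n6.live = "ry"  [terminal]
9. n3.val = true  [B.acc > 19]
10. n3.env = "vry"  ["v" ++ b.live]
11. n3.wid = 2  [2]
12. n7.idx = true  [A₀.val > 21]
13. n7.val = 8  [(if B.val then B.wid else A₀.val) + 6]
14. n8.key = false  [terminal]
15. n9.ok = "pv"  [terminal]
16. n7.depth = true  [A.idx == true]
17. n2.depth = false  [A₀.val == B.wid]
18. n10.key = true  [terminal]
19. n11.fin = false  [C₀.fin == true]
20. n11.idx = 19  [19]
21. n12.acc = 0  [C.idx * 3 - 57]
22. n13.live = "un"  [terminal]
23. n12.val = true  [true]
24. n12.env = "unk"  [b.live ++ "k"]
25. n12.wid = 9  [9]
26. n11.mk = 1  [1]
27. n1.mk = 17  [C₁.mk * 3 + 14]
28. n0.lab = false  [C.mk > 17]
29. n0.pre = -7  [C.mk - 24]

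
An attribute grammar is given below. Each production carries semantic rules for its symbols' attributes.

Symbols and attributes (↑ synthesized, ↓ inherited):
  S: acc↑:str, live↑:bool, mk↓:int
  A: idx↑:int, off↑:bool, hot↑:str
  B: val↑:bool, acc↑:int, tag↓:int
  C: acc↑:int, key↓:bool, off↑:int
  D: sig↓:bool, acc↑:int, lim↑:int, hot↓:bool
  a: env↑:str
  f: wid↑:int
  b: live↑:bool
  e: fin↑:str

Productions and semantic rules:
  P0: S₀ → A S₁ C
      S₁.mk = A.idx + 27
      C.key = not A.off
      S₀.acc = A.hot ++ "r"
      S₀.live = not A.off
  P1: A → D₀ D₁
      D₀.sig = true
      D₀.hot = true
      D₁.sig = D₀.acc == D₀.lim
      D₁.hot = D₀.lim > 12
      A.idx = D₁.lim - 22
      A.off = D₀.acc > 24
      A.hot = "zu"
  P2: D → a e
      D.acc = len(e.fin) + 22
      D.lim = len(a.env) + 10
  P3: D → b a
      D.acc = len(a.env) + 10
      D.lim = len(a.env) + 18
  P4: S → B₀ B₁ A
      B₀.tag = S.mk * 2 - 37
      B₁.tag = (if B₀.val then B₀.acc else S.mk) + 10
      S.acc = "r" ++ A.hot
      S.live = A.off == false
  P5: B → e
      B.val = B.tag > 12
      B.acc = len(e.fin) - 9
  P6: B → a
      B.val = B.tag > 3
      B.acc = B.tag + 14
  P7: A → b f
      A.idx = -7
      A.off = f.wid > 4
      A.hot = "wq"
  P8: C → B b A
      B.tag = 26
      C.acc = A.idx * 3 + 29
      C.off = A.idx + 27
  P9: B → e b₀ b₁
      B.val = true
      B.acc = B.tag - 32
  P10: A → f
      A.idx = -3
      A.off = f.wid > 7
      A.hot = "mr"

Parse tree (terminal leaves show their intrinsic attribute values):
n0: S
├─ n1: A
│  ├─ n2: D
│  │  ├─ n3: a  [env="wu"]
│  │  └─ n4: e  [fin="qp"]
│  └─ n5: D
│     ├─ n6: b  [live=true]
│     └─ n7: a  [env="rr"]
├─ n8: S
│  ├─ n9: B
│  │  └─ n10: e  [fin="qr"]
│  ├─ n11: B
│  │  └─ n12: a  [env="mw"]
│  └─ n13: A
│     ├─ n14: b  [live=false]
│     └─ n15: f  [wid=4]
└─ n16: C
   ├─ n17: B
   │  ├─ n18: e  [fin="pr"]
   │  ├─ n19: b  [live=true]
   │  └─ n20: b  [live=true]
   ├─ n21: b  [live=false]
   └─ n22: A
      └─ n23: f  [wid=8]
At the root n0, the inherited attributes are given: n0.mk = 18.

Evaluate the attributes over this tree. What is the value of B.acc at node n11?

1. n0.mk = 18  [given at root]
2. n2.sig = true  [true]
3. n2.hot = true  [true]
4. n3.env = "wu"  [terminal]
5. n4.fin = "qp"  [terminal]
6. n2.acc = 24  [len(e.fin) + 22]
7. n2.lim = 12  [len(a.env) + 10]
8. n5.sig = false  [D₀.acc == D₀.lim]
9. n5.hot = false  [D₀.lim > 12]
10. n6.live = true  [terminal]
11. n7.env = "rr"  [terminal]
12. n5.acc = 12  [len(a.env) + 10]
13. n5.lim = 20  [len(a.env) + 18]
14. n1.idx = -2  [D₁.lim - 22]
15. n1.off = false  [D₀.acc > 24]
16. n1.hot = "zu"  ["zu"]
17. n8.mk = 25  [A.idx + 27]
18. n9.tag = 13  [S.mk * 2 - 37]
19. n10.fin = "qr"  [terminal]
20. n9.val = true  [B.tag > 12]
21. n9.acc = -7  [len(e.fin) - 9]
22. n11.tag = 3  [(if B₀.val then B₀.acc else S.mk) + 10]
23. n12.env = "mw"  [terminal]
24. n11.val = false  [B.tag > 3]
25. n11.acc = 17  [B.tag + 14]
26. n14.live = false  [terminal]
27. n15.wid = 4  [terminal]
28. n13.idx = -7  [-7]
29. n13.off = false  [f.wid > 4]
30. n13.hot = "wq"  ["wq"]
31. n8.acc = "rwq"  ["r" ++ A.hot]
32. n8.live = true  [A.off == false]
33. n16.key = true  [not A.off]
34. n17.tag = 26  [26]
35. n18.fin = "pr"  [terminal]
36. n19.live = true  [terminal]
37. n20.live = true  [terminal]
38. n17.val = true  [true]
39. n17.acc = -6  [B.tag - 32]
40. n21.live = false  [terminal]
41. n23.wid = 8  [terminal]
42. n22.idx = -3  [-3]
43. n22.off = true  [f.wid > 7]
44. n22.hot = "mr"  ["mr"]
45. n16.acc = 20  [A.idx * 3 + 29]
46. n16.off = 24  [A.idx + 27]
47. n0.acc = "zur"  [A.hot ++ "r"]
48. n0.live = true  [not A.off]

17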